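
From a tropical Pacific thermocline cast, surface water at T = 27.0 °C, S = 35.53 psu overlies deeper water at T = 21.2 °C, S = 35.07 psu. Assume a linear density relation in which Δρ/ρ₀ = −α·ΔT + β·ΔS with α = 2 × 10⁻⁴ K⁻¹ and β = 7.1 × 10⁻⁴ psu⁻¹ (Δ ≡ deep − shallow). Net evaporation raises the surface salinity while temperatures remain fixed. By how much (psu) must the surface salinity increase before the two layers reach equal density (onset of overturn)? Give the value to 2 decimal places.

Neutral buoyancy requires −α(T_deep − T_surf) + β(S_deep − S_surf′) = 0.
S_surf′ = S_deep − (α/β)·ΔT = 35.07 − (2 × 10⁻⁴/7.1 × 10⁻⁴)·(-5.8) = 36.7038 psu.
Increase required: 36.7038 − 35.53 = 1.1738 psu.

1.17 psu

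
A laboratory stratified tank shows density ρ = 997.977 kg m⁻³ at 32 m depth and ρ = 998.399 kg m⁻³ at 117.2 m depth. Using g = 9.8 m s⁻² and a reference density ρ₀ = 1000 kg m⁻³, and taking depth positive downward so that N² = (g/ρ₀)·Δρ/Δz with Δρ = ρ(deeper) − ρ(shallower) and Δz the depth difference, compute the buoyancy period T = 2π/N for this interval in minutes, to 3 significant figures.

15.0 min

Δρ = 998.399 − 997.977 = 0.422 kg m⁻³ over Δz = 117.2 − 32 = 85.2 m.
N² = (9.8/1000) × (0.422/85.2) = 4.8540 × 10⁻⁵ s⁻².
N = √(4.8540 × 10⁻⁵) = 6.9671 × 10⁻³ rad s⁻¹, so T = 2π/N = 901.84 s = 15.031 min ≈ 15.0 min.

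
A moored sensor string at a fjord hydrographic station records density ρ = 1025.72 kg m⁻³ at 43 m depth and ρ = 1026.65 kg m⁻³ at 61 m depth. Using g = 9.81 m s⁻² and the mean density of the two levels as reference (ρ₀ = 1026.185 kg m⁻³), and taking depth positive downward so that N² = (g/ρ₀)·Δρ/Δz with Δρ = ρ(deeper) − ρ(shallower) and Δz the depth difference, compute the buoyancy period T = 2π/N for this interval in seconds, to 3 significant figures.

Δρ = 1026.65 − 1025.72 = 0.93 kg m⁻³ over Δz = 61 − 43 = 18 m.
N² = (9.81/1026.185) × (0.93/18) = 4.9392 × 10⁻⁴ s⁻².
N = √(4.9392 × 10⁻⁴) = 0.022224 rad s⁻¹, so T = 2π/N = 282.72 s ≈ 283 s.

283 s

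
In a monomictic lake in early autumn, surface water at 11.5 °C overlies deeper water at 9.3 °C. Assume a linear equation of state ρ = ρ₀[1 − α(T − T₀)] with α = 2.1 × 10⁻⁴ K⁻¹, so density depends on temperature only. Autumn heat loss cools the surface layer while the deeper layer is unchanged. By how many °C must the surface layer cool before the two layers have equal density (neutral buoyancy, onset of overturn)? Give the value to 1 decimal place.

2.2 °C

With temperature the only control, equal density requires T_surf′ = T_deep.
T_surf′ = 9.3 °C.
Cooling required: 11.5 − 9.3 = 2.2 °C.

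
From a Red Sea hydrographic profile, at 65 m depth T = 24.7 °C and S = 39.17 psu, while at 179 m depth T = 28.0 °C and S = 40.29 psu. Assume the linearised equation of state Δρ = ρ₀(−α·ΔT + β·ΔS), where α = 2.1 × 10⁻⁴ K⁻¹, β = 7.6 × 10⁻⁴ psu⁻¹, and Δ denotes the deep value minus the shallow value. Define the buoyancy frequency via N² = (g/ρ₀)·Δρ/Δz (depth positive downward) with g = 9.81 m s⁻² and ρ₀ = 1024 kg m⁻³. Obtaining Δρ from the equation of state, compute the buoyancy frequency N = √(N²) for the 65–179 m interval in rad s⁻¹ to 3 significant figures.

3.69 × 10⁻³ rad s⁻¹

ΔT = +3.3 K, ΔS = +1.12 psu (deep − shallow).
Δρ/ρ₀ = −αΔT + βΔS = -6.93 × 10⁻⁴ + 8.512 × 10⁻⁴ = 1.582 × 10⁻⁴, so Δρ ≈ 0.1620 kg m⁻³.
N² = (g/ρ₀)·Δρ/Δz = g·(Δρ/ρ₀)/Δz = 9.81 × 1.582 × 10⁻⁴ / 114 = 1.3614 × 10⁻⁵ s⁻².
N = √(1.3614 × 10⁻⁵) = 3.6897 × 10⁻³ rad s⁻¹ ≈ 3.69 × 10⁻³ rad s⁻¹.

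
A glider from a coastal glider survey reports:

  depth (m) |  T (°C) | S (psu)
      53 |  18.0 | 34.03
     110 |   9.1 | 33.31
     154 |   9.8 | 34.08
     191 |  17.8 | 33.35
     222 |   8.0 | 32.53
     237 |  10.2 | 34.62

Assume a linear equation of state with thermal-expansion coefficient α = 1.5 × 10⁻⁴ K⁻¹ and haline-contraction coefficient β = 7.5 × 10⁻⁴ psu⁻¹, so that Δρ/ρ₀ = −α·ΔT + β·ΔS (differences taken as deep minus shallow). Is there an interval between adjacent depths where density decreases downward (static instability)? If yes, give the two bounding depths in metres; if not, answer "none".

Evaluate Δρ/ρ₀ = −αΔT + βΔS across each adjacent pair:
  53–110 m: −αΔT+βΔS = −(1.5 × 10⁻⁴)(-8.9)+(7.5 × 10⁻⁴)(-0.72) = 8.0 × 10⁻⁴ → stable
  110–154 m: −αΔT+βΔS = −(1.5 × 10⁻⁴)(+0.7)+(7.5 × 10⁻⁴)(+0.77) = 4.7 × 10⁻⁴ → stable
  154–191 m: −αΔT+βΔS = −(1.5 × 10⁻⁴)(+8.0)+(7.5 × 10⁻⁴)(-0.73) = -1.7 × 10⁻³ → UNSTABLE
  191–222 m: −αΔT+βΔS = −(1.5 × 10⁻⁴)(-9.8)+(7.5 × 10⁻⁴)(-0.82) = 8.5 × 10⁻⁴ → stable
  222–237 m: −αΔT+βΔS = −(1.5 × 10⁻⁴)(+2.2)+(7.5 × 10⁻⁴)(+2.09) = 1.2 × 10⁻³ → stable
The 154–191 m interval has Δρ < 0: lighter water underlies denser water.

154–191 m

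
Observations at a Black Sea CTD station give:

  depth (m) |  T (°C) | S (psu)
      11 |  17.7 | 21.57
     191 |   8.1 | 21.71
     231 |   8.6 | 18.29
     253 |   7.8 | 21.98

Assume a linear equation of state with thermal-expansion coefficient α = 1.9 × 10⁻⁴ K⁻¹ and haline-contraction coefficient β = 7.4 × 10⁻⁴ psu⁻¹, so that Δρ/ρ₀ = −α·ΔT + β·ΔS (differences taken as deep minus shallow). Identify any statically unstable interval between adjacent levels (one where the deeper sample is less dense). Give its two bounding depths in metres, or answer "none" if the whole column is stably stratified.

Evaluate Δρ/ρ₀ = −αΔT + βΔS across each adjacent pair:
  11–191 m: −αΔT+βΔS = −(1.9 × 10⁻⁴)(-9.6)+(7.4 × 10⁻⁴)(+0.14) = 1.9 × 10⁻³ → stable
  191–231 m: −αΔT+βΔS = −(1.9 × 10⁻⁴)(+0.5)+(7.4 × 10⁻⁴)(-3.42) = -2.6 × 10⁻³ → UNSTABLE
  231–253 m: −αΔT+βΔS = −(1.9 × 10⁻⁴)(-0.8)+(7.4 × 10⁻⁴)(+3.69) = 2.9 × 10⁻³ → stable
The 191–231 m interval has Δρ < 0: lighter water underlies denser water.

191–231 m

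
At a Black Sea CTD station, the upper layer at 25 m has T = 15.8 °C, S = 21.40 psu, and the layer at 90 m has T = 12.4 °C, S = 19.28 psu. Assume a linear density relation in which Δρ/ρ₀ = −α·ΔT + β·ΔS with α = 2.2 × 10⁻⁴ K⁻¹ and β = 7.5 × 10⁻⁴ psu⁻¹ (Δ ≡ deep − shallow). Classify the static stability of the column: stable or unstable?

unstable

ΔT = 12.4 − 15.8 = -3.4 K and ΔS = 19.28 − 21.40 = -2.12 psu (deep − shallow).
−αΔT = 7.48 × 10⁻⁴; βΔS = -1.59 × 10⁻³; sum Δρ/ρ₀ = -8.42 × 10⁻⁴.
Δρ/ρ₀ < 0, so Δρ < 0: deeper water is lighter → statically unstable; the column would overturn.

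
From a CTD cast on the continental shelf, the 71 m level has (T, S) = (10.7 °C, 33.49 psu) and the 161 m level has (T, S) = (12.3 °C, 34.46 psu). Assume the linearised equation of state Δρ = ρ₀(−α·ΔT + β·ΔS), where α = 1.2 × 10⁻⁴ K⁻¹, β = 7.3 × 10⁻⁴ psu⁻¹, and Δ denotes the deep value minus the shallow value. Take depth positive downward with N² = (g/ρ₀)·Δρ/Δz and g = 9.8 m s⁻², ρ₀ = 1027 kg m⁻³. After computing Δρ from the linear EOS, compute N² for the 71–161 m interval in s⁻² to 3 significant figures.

ΔT = +1.6 K, ΔS = +0.97 psu (deep − shallow).
Δρ/ρ₀ = −αΔT + βΔS = -1.92 × 10⁻⁴ + 7.081 × 10⁻⁴ = 5.161 × 10⁻⁴, so Δρ ≈ 0.5300 kg m⁻³.
N² = (g/ρ₀)·Δρ/Δz = g·(Δρ/ρ₀)/Δz = 9.8 × 5.161 × 10⁻⁴ / 90 = 5.6198 × 10⁻⁵ s⁻² ≈ 5.62 × 10⁻⁵ s⁻².

5.62 × 10⁻⁵ s⁻²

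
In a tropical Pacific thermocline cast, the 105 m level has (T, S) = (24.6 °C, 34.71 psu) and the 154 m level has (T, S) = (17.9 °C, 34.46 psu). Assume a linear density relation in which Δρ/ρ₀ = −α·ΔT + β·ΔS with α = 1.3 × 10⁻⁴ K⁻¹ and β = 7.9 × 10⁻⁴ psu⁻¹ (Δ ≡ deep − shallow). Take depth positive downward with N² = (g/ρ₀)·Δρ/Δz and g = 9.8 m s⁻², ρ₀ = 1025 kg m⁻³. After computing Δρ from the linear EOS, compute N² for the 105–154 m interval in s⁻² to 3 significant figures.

1.35 × 10⁻⁴ s⁻²

ΔT = -6.7 K, ΔS = -0.25 psu (deep − shallow).
Δρ/ρ₀ = −αΔT + βΔS = 8.71 × 10⁻⁴ − 1.975 × 10⁻⁴ = 6.735 × 10⁻⁴, so Δρ ≈ 0.6903 kg m⁻³.
N² = (g/ρ₀)·Δρ/Δz = g·(Δρ/ρ₀)/Δz = 9.8 × 6.735 × 10⁻⁴ / 49 = 1.3470 × 10⁻⁴ s⁻² ≈ 1.35 × 10⁻⁴ s⁻².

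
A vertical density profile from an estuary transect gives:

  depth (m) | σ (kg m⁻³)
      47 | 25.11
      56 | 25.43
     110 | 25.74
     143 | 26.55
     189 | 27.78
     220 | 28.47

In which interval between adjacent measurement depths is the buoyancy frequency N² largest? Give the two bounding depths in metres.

Compute the density gradient over each adjacent pair:
  47–56 m: Δρ/Δz = 0.32/9 = 0.036 kg m⁻⁴
  56–110 m: Δρ/Δz = 0.31/54 = 5.7 × 10⁻³ kg m⁻⁴
  110–143 m: Δρ/Δz = 0.81/33 = 0.025 kg m⁻⁴
  143–189 m: Δρ/Δz = 1.23/46 = 0.027 kg m⁻⁴
  189–220 m: Δρ/Δz = 0.69/31 = 0.022 kg m⁻⁴
The largest gradient is in the 47–56 m interval — the pycnocline.

47–56 m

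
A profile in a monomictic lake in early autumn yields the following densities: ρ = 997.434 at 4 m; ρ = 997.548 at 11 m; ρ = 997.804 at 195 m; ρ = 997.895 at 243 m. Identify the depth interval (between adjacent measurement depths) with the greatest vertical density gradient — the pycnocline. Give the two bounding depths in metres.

4–11 m

Compute the density gradient over each adjacent pair:
  4–11 m: Δρ/Δz = 0.114/7 = 0.016 kg m⁻⁴
  11–195 m: Δρ/Δz = 0.256/184 = 1.4 × 10⁻³ kg m⁻⁴
  195–243 m: Δρ/Δz = 0.091/48 = 1.9 × 10⁻³ kg m⁻⁴
The largest gradient is in the 4–11 m interval — the pycnocline.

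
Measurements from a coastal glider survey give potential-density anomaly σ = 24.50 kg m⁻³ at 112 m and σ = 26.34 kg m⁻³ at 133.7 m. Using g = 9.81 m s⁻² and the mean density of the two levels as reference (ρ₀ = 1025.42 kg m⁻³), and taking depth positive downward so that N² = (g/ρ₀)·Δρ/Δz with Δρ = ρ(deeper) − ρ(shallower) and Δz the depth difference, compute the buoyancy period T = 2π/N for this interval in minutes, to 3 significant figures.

Δρ = 1026.34 − 1024.50 = 1.84 kg m⁻³ over Δz = 133.7 − 112 = 21.7 m.
N² = (9.81/1025.42) × (1.84/21.7) = 8.1120 × 10⁻⁴ s⁻².
N = √(8.1120 × 10⁻⁴) = 0.028482 rad s⁻¹, so T = 2π/N = 220.60 s = 3.6767 min ≈ 3.68 min.

3.68 min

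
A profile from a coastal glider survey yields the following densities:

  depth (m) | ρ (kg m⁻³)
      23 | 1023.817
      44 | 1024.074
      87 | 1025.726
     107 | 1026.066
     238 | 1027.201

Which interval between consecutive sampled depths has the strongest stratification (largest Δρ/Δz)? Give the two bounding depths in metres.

44–87 m

Compute the density gradient over each adjacent pair:
  23–44 m: Δρ/Δz = 0.257/21 = 0.012 kg m⁻⁴
  44–87 m: Δρ/Δz = 1.652/43 = 0.038 kg m⁻⁴
  87–107 m: Δρ/Δz = 0.340/20 = 0.017 kg m⁻⁴
  107–238 m: Δρ/Δz = 1.135/131 = 8.7 × 10⁻³ kg m⁻⁴
The largest gradient is in the 44–87 m interval — the pycnocline.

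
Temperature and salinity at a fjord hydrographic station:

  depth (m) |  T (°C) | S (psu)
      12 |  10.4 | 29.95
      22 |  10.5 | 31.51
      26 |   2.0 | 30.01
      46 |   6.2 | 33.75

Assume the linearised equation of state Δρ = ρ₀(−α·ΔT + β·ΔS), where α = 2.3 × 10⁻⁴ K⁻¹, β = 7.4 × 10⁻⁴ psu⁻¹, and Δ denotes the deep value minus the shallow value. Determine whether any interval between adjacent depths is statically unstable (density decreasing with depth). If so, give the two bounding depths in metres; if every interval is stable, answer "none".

none

Evaluate Δρ/ρ₀ = −αΔT + βΔS across each adjacent pair:
  12–22 m: −αΔT+βΔS = −(2.3 × 10⁻⁴)(+0.1)+(7.4 × 10⁻⁴)(+1.56) = 1.1 × 10⁻³ → stable
  22–26 m: −αΔT+βΔS = −(2.3 × 10⁻⁴)(-8.5)+(7.4 × 10⁻⁴)(-1.50) = 8.5 × 10⁻⁴ → stable
  26–46 m: −αΔT+βΔS = −(2.3 × 10⁻⁴)(+4.2)+(7.4 × 10⁻⁴)(+3.74) = 1.8 × 10⁻³ → stable
Every interval has Δρ > 0: the column is stably stratified throughout.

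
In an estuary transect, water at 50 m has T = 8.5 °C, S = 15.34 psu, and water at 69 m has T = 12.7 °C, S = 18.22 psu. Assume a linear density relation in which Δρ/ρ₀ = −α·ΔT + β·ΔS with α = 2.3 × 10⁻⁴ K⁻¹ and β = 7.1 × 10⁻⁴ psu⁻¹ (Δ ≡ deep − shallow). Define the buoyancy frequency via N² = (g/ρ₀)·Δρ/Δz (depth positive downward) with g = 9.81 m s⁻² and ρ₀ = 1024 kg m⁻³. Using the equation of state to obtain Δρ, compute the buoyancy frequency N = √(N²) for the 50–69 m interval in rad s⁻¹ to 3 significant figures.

ΔT = +4.2 K, ΔS = +2.88 psu (deep − shallow).
Δρ/ρ₀ = −αΔT + βΔS = -9.66 × 10⁻⁴ + 2.0448 × 10⁻³ = 1.0788 × 10⁻³, so Δρ ≈ 1.105 kg m⁻³.
N² = (g/ρ₀)·Δρ/Δz = g·(Δρ/ρ₀)/Δz = 9.81 × 1.0788 × 10⁻³ / 19 = 5.5700 × 10⁻⁴ s⁻².
N = √(5.5700 × 10⁻⁴) = 0.023601 rad s⁻¹ ≈ 0.0236 rad s⁻¹.

0.0236 rad s⁻¹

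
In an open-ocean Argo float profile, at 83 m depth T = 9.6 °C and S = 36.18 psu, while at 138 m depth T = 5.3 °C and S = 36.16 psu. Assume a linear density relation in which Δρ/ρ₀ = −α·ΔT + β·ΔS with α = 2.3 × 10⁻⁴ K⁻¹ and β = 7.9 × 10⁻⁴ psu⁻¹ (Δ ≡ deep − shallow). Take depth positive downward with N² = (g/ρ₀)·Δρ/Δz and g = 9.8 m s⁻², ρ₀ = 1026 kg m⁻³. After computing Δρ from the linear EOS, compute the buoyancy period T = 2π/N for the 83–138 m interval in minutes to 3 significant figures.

ΔT = -4.3 K, ΔS = -0.02 psu (deep − shallow).
Δρ/ρ₀ = −αΔT + βΔS = 9.89 × 10⁻⁴ − 1.58 × 10⁻⁵ = 9.732 × 10⁻⁴, so Δρ ≈ 0.9985 kg m⁻³.
N² = (g/ρ₀)·Δρ/Δz = g·(Δρ/ρ₀)/Δz = 9.8 × 9.732 × 10⁻⁴ / 55 = 1.7341 × 10⁻⁴ s⁻².
N = √(1.7341 × 10⁻⁴) = 0.013169 rad s⁻¹ → T = 2π/N = 477.12 s = 7.9520 min ≈ 7.95 min.

7.95 min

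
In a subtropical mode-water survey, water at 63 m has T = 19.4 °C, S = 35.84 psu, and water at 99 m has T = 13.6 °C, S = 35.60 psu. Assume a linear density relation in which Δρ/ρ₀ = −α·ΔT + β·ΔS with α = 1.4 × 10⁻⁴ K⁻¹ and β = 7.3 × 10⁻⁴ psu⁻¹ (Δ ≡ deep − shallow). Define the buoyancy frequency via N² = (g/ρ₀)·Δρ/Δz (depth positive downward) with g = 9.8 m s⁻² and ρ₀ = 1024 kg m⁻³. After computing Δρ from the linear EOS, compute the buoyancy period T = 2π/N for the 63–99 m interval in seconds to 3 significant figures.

477 s

ΔT = -5.8 K, ΔS = -0.24 psu (deep − shallow).
Δρ/ρ₀ = −αΔT + βΔS = 8.12 × 10⁻⁴ − 1.752 × 10⁻⁴ = 6.368 × 10⁻⁴, so Δρ ≈ 0.6521 kg m⁻³.
N² = (g/ρ₀)·Δρ/Δz = g·(Δρ/ρ₀)/Δz = 9.8 × 6.368 × 10⁻⁴ / 36 = 1.7335 × 10⁻⁴ s⁻².
N = √(1.7335 × 10⁻⁴) = 0.013166 rad s⁻¹ → T = 2π/N = 477.23 s ≈ 477 s.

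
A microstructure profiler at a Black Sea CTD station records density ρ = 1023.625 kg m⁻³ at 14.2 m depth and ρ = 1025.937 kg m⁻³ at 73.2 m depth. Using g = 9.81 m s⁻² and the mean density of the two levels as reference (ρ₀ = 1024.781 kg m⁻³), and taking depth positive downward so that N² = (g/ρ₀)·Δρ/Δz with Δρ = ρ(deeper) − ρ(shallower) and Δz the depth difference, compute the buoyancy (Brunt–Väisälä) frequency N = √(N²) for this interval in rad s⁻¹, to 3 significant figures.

0.0194 rad s⁻¹

Δρ = 1025.937 − 1023.625 = 2.312 kg m⁻³ over Δz = 73.2 − 14.2 = 59 m.
N² = (9.81/1024.781) × (2.312/59) = 3.7512 × 10⁻⁴ s⁻².
N = √(3.7512 × 10⁻⁴) = 0.019368 rad s⁻¹ ≈ 0.0194 rad s⁻¹.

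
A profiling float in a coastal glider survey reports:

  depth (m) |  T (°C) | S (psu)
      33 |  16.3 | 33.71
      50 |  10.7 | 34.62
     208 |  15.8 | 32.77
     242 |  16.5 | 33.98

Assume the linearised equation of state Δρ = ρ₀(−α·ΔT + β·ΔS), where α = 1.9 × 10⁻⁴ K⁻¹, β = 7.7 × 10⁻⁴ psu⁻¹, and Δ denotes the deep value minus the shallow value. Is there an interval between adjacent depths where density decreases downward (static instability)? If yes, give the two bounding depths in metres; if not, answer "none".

50–208 m

Evaluate Δρ/ρ₀ = −αΔT + βΔS across each adjacent pair:
  33–50 m: −αΔT+βΔS = −(1.9 × 10⁻⁴)(-5.6)+(7.7 × 10⁻⁴)(+0.91) = 1.8 × 10⁻³ → stable
  50–208 m: −αΔT+βΔS = −(1.9 × 10⁻⁴)(+5.1)+(7.7 × 10⁻⁴)(-1.85) = -2.4 × 10⁻³ → UNSTABLE
  208–242 m: −αΔT+βΔS = −(1.9 × 10⁻⁴)(+0.7)+(7.7 × 10⁻⁴)(+1.21) = 8.0 × 10⁻⁴ → stable
The 50–208 m interval has Δρ < 0: lighter water underlies denser water.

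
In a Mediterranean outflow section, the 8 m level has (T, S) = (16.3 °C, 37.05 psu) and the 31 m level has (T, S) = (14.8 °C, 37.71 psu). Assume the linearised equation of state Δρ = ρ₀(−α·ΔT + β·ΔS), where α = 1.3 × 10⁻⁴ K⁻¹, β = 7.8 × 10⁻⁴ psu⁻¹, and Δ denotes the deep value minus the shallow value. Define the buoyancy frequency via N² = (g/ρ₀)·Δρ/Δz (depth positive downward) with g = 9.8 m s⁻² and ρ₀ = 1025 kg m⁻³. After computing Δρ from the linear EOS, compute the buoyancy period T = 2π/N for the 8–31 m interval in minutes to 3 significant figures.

6.02 min

ΔT = -1.5 K, ΔS = +0.66 psu (deep − shallow).
Δρ/ρ₀ = −αΔT + βΔS = 1.95 × 10⁻⁴ + 5.148 × 10⁻⁴ = 7.098 × 10⁻⁴, so Δρ ≈ 0.7275 kg m⁻³.
N² = (g/ρ₀)·Δρ/Δz = g·(Δρ/ρ₀)/Δz = 9.8 × 7.098 × 10⁻⁴ / 23 = 3.0244 × 10⁻⁴ s⁻².
N = √(3.0244 × 10⁻⁴) = 0.017391 rad s⁻¹ → T = 2π/N = 361.29 s = 6.0215 min ≈ 6.02 min.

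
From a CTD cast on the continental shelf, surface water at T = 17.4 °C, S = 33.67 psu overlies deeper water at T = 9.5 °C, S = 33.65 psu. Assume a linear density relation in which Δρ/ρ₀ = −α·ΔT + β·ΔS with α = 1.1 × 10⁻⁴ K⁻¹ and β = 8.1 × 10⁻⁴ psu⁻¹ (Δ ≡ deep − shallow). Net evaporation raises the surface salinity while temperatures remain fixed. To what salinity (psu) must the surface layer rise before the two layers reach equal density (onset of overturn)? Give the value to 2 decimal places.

Neutral buoyancy requires −α(T_deep − T_surf) + β(S_deep − S_surf′) = 0.
S_surf′ = S_deep − (α/β)·ΔT = 33.65 − (1.1 × 10⁻⁴/8.1 × 10⁻⁴)·(-7.9) = 34.7228 psu.
Increase required: 34.7228 − 33.67 = 1.0528 psu.

34.72 psu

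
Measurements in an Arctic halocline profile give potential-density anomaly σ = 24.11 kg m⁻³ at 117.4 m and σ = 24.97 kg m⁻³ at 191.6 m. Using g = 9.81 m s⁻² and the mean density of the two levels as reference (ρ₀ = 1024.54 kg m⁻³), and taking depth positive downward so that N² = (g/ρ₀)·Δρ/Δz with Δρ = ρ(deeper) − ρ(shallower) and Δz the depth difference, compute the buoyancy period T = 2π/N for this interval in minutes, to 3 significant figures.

9.94 min

Δρ = 1024.97 − 1024.11 = 0.86 kg m⁻³ over Δz = 191.6 − 117.4 = 74.2 m.
N² = (9.81/1024.54) × (0.86/74.2) = 1.1098 × 10⁻⁴ s⁻².
N = √(1.1098 × 10⁻⁴) = 0.010535 rad s⁻¹, so T = 2π/N = 596.41 s = 9.9402 min ≈ 9.94 min.
Since Δρ > 0 the layer is stably stratified.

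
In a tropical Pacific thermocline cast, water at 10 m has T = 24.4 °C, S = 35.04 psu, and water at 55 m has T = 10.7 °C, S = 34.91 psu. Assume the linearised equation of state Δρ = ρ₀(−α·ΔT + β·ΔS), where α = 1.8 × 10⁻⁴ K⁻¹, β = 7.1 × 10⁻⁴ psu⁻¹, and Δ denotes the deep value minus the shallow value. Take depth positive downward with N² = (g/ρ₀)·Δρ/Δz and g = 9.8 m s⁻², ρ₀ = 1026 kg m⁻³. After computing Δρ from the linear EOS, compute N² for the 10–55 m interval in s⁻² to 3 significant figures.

ΔT = -13.7 K, ΔS = -0.13 psu (deep − shallow).
Δρ/ρ₀ = −αΔT + βΔS = 2.466 × 10⁻³ − 9.23 × 10⁻⁵ = 2.3737 × 10⁻³, so Δρ ≈ 2.435 kg m⁻³.
N² = (g/ρ₀)·Δρ/Δz = g·(Δρ/ρ₀)/Δz = 9.8 × 2.3737 × 10⁻³ / 45 = 5.1694 × 10⁻⁴ s⁻² ≈ 5.17 × 10⁻⁴ s⁻².

5.17 × 10⁻⁴ s⁻²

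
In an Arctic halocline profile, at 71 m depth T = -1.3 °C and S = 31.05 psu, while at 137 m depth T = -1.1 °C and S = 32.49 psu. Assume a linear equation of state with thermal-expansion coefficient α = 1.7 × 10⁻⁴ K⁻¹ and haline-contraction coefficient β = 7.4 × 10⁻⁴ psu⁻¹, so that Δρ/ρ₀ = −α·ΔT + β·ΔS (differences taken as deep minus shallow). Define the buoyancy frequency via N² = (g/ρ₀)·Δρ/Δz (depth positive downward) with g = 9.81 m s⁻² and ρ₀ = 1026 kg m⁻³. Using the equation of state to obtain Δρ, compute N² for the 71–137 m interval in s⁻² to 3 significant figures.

1.53 × 10⁻⁴ s⁻²

ΔT = +0.2 K, ΔS = +1.44 psu (deep − shallow).
Δρ/ρ₀ = −αΔT + βΔS = -3.40 × 10⁻⁵ + 1.0656 × 10⁻³ = 1.0316 × 10⁻³, so Δρ ≈ 1.058 kg m⁻³.
N² = (g/ρ₀)·Δρ/Δz = g·(Δρ/ρ₀)/Δz = 9.81 × 1.0316 × 10⁻³ / 66 = 1.5333 × 10⁻⁴ s⁻² ≈ 1.53 × 10⁻⁴ s⁻².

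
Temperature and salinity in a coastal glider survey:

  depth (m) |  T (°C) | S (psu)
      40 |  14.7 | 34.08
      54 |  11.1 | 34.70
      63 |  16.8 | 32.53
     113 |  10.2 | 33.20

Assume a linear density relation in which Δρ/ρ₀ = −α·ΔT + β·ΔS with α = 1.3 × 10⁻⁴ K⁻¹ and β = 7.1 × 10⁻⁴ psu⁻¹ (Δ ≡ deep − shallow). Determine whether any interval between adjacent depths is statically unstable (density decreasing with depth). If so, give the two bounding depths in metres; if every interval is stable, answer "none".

Evaluate Δρ/ρ₀ = −αΔT + βΔS across each adjacent pair:
  40–54 m: −αΔT+βΔS = −(1.3 × 10⁻⁴)(-3.6)+(7.1 × 10⁻⁴)(+0.62) = 9.1 × 10⁻⁴ → stable
  54–63 m: −αΔT+βΔS = −(1.3 × 10⁻⁴)(+5.7)+(7.1 × 10⁻⁴)(-2.17) = -2.3 × 10⁻³ → UNSTABLE
  63–113 m: −αΔT+βΔS = −(1.3 × 10⁻⁴)(-6.6)+(7.1 × 10⁻⁴)(+0.67) = 1.3 × 10⁻³ → stable
The 54–63 m interval has Δρ < 0: lighter water underlies denser water.

54–63 m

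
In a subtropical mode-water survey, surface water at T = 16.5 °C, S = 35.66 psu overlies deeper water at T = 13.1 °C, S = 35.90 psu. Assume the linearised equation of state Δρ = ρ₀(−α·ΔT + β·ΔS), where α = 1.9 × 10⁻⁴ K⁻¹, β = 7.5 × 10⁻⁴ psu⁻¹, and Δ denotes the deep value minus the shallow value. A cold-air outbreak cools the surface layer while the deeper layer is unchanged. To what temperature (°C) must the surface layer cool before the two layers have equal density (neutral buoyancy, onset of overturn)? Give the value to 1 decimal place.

Neutral buoyancy requires Δρ = 0, i.e. −α(T_deep − T_surf′) + β(S_deep − S_surf) = 0.
T_surf′ = T_deep − (β/α)·ΔS = 13.1 − (7.5 × 10⁻⁴/1.9 × 10⁻⁴)·(+0.24) = 12.153 °C.
Cooling required: 16.5 − (12.153) = 4.347 °C.

12.2 °C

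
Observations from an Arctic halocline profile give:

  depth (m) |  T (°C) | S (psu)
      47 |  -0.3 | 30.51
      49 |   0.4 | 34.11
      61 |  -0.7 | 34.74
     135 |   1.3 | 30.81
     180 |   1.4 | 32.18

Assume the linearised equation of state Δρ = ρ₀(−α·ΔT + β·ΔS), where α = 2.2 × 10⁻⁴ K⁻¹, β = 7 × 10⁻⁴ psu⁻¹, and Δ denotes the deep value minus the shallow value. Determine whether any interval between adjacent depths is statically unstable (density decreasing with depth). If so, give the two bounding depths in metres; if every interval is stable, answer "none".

61–135 m

Evaluate Δρ/ρ₀ = −αΔT + βΔS across each adjacent pair:
  47–49 m: −αΔT+βΔS = −(2.2 × 10⁻⁴)(+0.7)+(7 × 10⁻⁴)(+3.60) = 2.4 × 10⁻³ → stable
  49–61 m: −αΔT+βΔS = −(2.2 × 10⁻⁴)(-1.1)+(7 × 10⁻⁴)(+0.63) = 6.8 × 10⁻⁴ → stable
  61–135 m: −αΔT+βΔS = −(2.2 × 10⁻⁴)(+2.0)+(7 × 10⁻⁴)(-3.93) = -3.2 × 10⁻³ → UNSTABLE
  135–180 m: −αΔT+βΔS = −(2.2 × 10⁻⁴)(+0.1)+(7 × 10⁻⁴)(+1.37) = 9.4 × 10⁻⁴ → stable
The 61–135 m interval has Δρ < 0: lighter water underlies denser water.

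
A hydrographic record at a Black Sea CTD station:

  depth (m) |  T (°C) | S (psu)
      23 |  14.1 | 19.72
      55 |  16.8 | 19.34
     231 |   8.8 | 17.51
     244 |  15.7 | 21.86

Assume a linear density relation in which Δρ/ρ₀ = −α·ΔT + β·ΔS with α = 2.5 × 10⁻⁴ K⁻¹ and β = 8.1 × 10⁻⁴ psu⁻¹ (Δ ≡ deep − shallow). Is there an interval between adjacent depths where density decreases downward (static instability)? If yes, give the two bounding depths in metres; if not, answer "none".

Evaluate Δρ/ρ₀ = −αΔT + βΔS across each adjacent pair:
  23–55 m: −αΔT+βΔS = −(2.5 × 10⁻⁴)(+2.7)+(8.1 × 10⁻⁴)(-0.38) = -9.8 × 10⁻⁴ → UNSTABLE
  55–231 m: −αΔT+βΔS = −(2.5 × 10⁻⁴)(-8.0)+(8.1 × 10⁻⁴)(-1.83) = 5.2 × 10⁻⁴ → stable
  231–244 m: −αΔT+βΔS = −(2.5 × 10⁻⁴)(+6.9)+(8.1 × 10⁻⁴)(+4.35) = 1.8 × 10⁻³ → stable
The 23–55 m interval has Δρ < 0: lighter water underlies denser water.

23–55 m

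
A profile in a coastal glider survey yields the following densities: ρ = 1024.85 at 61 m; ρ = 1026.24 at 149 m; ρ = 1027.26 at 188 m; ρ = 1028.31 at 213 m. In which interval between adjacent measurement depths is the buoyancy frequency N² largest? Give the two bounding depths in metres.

Compute the density gradient over each adjacent pair:
  61–149 m: Δρ/Δz = 1.39/88 = 0.016 kg m⁻⁴
  149–188 m: Δρ/Δz = 1.02/39 = 0.026 kg m⁻⁴
  188–213 m: Δρ/Δz = 1.05/25 = 0.042 kg m⁻⁴
The largest gradient is in the 188–213 m interval — the pycnocline.

188–213 m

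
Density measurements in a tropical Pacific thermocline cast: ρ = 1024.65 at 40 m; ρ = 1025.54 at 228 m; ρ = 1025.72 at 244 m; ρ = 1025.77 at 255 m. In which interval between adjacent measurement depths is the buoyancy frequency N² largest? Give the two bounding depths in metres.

Compute the density gradient over each adjacent pair:
  40–228 m: Δρ/Δz = 0.89/188 = 4.7 × 10⁻³ kg m⁻⁴
  228–244 m: Δρ/Δz = 0.18/16 = 0.011 kg m⁻⁴
  244–255 m: Δρ/Δz = 0.05/11 = 4.5 × 10⁻³ kg m⁻⁴
The largest gradient is in the 228–244 m interval — the pycnocline.

228–244 m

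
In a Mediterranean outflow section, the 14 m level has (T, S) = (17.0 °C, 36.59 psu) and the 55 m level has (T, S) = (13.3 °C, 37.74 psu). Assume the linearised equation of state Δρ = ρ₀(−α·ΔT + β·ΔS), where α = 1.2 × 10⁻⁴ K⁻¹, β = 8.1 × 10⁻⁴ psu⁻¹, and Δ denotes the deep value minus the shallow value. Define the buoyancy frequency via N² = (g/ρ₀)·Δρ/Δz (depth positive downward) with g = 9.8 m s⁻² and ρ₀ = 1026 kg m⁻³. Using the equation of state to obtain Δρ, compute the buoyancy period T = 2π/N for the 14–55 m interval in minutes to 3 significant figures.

5.78 min

ΔT = -3.7 K, ΔS = +1.15 psu (deep − shallow).
Δρ/ρ₀ = −αΔT + βΔS = 4.44 × 10⁻⁴ + 9.315 × 10⁻⁴ = 1.3755 × 10⁻³, so Δρ ≈ 1.411 kg m⁻³.
N² = (g/ρ₀)·Δρ/Δz = g·(Δρ/ρ₀)/Δz = 9.8 × 1.3755 × 10⁻³ / 41 = 3.2878 × 10⁻⁴ s⁻².
N = √(3.2878 × 10⁻⁴) = 0.018132 rad s⁻¹ → T = 2π/N = 346.52 s = 5.7753 min ≈ 5.78 min.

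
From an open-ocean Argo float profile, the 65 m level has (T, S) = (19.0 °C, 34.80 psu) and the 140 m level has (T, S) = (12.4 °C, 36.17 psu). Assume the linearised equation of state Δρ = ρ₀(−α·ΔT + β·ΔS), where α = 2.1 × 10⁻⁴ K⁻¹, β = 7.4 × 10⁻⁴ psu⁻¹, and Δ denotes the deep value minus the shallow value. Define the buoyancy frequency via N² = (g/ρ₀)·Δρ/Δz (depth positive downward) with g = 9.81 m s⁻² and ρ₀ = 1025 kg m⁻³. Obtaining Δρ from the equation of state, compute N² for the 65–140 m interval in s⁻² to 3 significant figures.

3.14 × 10⁻⁴ s⁻²

ΔT = -6.6 K, ΔS = +1.37 psu (deep − shallow).
Δρ/ρ₀ = −αΔT + βΔS = 1.386 × 10⁻³ + 1.0138 × 10⁻³ = 2.3998 × 10⁻³, so Δρ ≈ 2.460 kg m⁻³.
N² = (g/ρ₀)·Δρ/Δz = g·(Δρ/ρ₀)/Δz = 9.81 × 2.3998 × 10⁻³ / 75 = 3.1389 × 10⁻⁴ s⁻² ≈ 3.14 × 10⁻⁴ s⁻².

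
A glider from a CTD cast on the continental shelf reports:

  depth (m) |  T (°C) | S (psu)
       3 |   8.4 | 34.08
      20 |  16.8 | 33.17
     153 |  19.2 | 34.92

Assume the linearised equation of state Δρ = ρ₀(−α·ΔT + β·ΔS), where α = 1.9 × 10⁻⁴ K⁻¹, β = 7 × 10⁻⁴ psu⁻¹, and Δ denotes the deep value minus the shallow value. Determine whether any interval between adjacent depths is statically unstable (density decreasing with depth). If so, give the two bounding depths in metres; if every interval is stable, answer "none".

3–20 m

Evaluate Δρ/ρ₀ = −αΔT + βΔS across each adjacent pair:
  3–20 m: −αΔT+βΔS = −(1.9 × 10⁻⁴)(+8.4)+(7 × 10⁻⁴)(-0.91) = -2.2 × 10⁻³ → UNSTABLE
  20–153 m: −αΔT+βΔS = −(1.9 × 10⁻⁴)(+2.4)+(7 × 10⁻⁴)(+1.75) = 7.7 × 10⁻⁴ → stable
The 3–20 m interval has Δρ < 0: lighter water underlies denser water.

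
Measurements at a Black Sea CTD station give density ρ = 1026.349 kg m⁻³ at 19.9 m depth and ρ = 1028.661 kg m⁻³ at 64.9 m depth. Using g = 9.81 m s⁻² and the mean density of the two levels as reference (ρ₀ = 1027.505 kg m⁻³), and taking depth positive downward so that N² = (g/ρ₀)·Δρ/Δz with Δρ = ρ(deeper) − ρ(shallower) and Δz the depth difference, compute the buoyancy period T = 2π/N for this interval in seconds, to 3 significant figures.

Δρ = 1028.661 − 1026.349 = 2.312 kg m⁻³ over Δz = 64.9 − 19.9 = 45 m.
N² = (9.81/1027.505) × (2.312/45) = 4.9052 × 10⁻⁴ s⁻².
N = √(4.9052 × 10⁻⁴) = 0.022148 rad s⁻¹, so T = 2π/N = 283.69 s ≈ 284 s.

284 s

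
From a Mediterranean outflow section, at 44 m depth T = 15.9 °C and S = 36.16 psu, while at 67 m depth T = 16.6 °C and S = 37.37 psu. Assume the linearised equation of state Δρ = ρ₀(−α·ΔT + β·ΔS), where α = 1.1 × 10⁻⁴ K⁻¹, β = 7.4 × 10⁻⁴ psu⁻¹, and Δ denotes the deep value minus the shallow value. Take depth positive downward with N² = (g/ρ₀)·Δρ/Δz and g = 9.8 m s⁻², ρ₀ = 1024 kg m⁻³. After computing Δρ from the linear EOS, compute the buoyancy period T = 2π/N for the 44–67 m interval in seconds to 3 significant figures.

336 s

ΔT = +0.7 K, ΔS = +1.21 psu (deep − shallow).
Δρ/ρ₀ = −αΔT + βΔS = -7.70 × 10⁻⁵ + 8.954 × 10⁻⁴ = 8.184 × 10⁻⁴, so Δρ ≈ 0.8380 kg m⁻³.
N² = (g/ρ₀)·Δρ/Δz = g·(Δρ/ρ₀)/Δz = 9.8 × 8.184 × 10⁻⁴ / 23 = 3.4871 × 10⁻⁴ s⁻².
N = √(3.4871 × 10⁻⁴) = 0.018674 rad s⁻¹ → T = 2π/N = 336.47 s ≈ 336 s.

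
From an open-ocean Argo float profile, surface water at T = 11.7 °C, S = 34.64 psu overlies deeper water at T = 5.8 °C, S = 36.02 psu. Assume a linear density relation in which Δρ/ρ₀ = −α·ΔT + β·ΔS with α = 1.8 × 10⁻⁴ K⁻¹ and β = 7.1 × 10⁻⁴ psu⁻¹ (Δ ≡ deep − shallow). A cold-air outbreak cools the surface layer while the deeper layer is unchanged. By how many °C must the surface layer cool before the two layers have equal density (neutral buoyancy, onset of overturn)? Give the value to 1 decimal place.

Neutral buoyancy requires Δρ = 0, i.e. −α(T_deep − T_surf′) + β(S_deep − S_surf) = 0.
T_surf′ = T_deep − (β/α)·ΔS = 5.8 − (7.1 × 10⁻⁴/1.8 × 10⁻⁴)·(+1.38) = 0.357 °C.
Cooling required: 11.7 − (0.357) = 11.343 °C.

11.3 °C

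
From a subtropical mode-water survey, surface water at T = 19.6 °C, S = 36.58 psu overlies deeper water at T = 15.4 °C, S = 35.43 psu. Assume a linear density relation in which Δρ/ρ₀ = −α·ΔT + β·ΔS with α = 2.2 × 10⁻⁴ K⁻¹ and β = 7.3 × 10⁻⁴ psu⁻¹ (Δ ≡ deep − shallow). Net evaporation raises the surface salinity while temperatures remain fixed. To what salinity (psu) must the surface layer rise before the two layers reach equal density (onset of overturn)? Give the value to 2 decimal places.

Neutral buoyancy requires −α(T_deep − T_surf) + β(S_deep − S_surf′) = 0.
S_surf′ = S_deep − (α/β)·ΔT = 35.43 − (2.2 × 10⁻⁴/7.3 × 10⁻⁴)·(-4.2) = 36.6958 psu.
Increase required: 36.6958 − 36.58 = 0.1158 psu.

36.70 psu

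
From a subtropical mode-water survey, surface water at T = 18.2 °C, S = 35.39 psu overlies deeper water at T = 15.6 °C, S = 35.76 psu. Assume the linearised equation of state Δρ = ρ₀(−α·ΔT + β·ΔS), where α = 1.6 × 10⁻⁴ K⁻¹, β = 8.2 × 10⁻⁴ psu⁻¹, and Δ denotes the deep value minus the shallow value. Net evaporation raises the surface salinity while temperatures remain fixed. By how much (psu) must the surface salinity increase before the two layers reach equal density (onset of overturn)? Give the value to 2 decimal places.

Neutral buoyancy requires −α(T_deep − T_surf) + β(S_deep − S_surf′) = 0.
S_surf′ = S_deep − (α/β)·ΔT = 35.76 − (1.6 × 10⁻⁴/8.2 × 10⁻⁴)·(-2.6) = 36.2673 psu.
Increase required: 36.2673 − 35.39 = 0.8773 psu.

0.88 psu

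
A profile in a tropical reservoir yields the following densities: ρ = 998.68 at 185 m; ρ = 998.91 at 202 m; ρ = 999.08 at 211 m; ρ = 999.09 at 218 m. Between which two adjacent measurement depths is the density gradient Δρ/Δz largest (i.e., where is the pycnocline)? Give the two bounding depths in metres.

Compute the density gradient over each adjacent pair:
  185–202 m: Δρ/Δz = 0.23/17 = 0.014 kg m⁻⁴
  202–211 m: Δρ/Δz = 0.17/9 = 0.019 kg m⁻⁴
  211–218 m: Δρ/Δz = 0.01/7 = 1.4 × 10⁻³ kg m⁻⁴
The largest gradient is in the 202–211 m interval — the pycnocline.

202–211 m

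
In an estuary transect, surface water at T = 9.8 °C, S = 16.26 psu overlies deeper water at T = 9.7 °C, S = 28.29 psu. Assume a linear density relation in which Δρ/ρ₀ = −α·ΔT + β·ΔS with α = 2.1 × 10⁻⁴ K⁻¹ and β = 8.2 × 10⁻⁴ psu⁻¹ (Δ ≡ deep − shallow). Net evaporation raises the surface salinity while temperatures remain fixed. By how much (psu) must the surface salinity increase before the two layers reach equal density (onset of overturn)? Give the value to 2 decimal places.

Neutral buoyancy requires −α(T_deep − T_surf) + β(S_deep − S_surf′) = 0.
S_surf′ = S_deep − (α/β)·ΔT = 28.29 − (2.1 × 10⁻⁴/8.2 × 10⁻⁴)·(-0.1) = 28.3156 psu.
Increase required: 28.3156 − 16.26 = 12.0556 psu.

12.06 psu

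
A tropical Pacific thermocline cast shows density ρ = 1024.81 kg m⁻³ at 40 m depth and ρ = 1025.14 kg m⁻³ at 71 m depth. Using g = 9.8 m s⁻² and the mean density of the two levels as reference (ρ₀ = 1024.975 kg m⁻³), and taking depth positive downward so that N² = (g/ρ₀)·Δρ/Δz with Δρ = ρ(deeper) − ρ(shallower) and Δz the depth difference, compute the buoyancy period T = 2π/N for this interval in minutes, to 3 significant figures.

10.4 min

Δρ = 1025.14 − 1024.81 = 0.33 kg m⁻³ over Δz = 71 − 40 = 31 m.
N² = (9.8/1024.975) × (0.33/31) = 1.0178 × 10⁻⁴ s⁻².
N = √(1.0178 × 10⁻⁴) = 0.010089 rad s⁻¹, so T = 2π/N = 622.78 s = 10.380 min ≈ 10.4 min.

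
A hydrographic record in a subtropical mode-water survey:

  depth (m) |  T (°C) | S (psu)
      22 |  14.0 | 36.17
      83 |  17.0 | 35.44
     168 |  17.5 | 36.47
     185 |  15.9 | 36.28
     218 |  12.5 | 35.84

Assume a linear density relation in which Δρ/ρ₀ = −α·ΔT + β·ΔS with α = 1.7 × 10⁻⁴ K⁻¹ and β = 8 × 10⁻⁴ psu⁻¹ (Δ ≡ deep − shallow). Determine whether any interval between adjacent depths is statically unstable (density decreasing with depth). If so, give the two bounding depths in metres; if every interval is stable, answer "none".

22–83 m

Evaluate Δρ/ρ₀ = −αΔT + βΔS across each adjacent pair:
  22–83 m: −αΔT+βΔS = −(1.7 × 10⁻⁴)(+3.0)+(8 × 10⁻⁴)(-0.73) = -1.1 × 10⁻³ → UNSTABLE
  83–168 m: −αΔT+βΔS = −(1.7 × 10⁻⁴)(+0.5)+(8 × 10⁻⁴)(+1.03) = 7.4 × 10⁻⁴ → stable
  168–185 m: −αΔT+βΔS = −(1.7 × 10⁻⁴)(-1.6)+(8 × 10⁻⁴)(-0.19) = 1.2 × 10⁻⁴ → stable
  185–218 m: −αΔT+βΔS = −(1.7 × 10⁻⁴)(-3.4)+(8 × 10⁻⁴)(-0.44) = 2.3 × 10⁻⁴ → stable
The 22–83 m interval has Δρ < 0: lighter water underlies denser water.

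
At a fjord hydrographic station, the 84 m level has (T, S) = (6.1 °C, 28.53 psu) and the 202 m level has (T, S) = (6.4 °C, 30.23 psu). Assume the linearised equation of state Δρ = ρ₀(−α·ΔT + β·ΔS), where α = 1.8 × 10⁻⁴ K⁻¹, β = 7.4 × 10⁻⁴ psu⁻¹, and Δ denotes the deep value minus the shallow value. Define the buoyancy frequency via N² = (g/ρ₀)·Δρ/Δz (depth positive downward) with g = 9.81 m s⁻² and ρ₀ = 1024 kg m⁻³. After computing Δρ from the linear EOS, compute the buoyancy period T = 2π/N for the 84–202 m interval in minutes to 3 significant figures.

10.5 min

ΔT = +0.3 K, ΔS = +1.70 psu (deep − shallow).
Δρ/ρ₀ = −αΔT + βΔS = -5.40 × 10⁻⁵ + 1.258 × 10⁻³ = 1.204 × 10⁻³, so Δρ ≈ 1.233 kg m⁻³.
N² = (g/ρ₀)·Δρ/Δz = g·(Δρ/ρ₀)/Δz = 9.81 × 1.204 × 10⁻³ / 118 = 1.0010 × 10⁻⁴ s⁻².
N = √(1.0010 × 10⁻⁴) = 0.010005 rad s⁻¹ → T = 2π/N = 628.00 s = 10.467 min ≈ 10.5 min.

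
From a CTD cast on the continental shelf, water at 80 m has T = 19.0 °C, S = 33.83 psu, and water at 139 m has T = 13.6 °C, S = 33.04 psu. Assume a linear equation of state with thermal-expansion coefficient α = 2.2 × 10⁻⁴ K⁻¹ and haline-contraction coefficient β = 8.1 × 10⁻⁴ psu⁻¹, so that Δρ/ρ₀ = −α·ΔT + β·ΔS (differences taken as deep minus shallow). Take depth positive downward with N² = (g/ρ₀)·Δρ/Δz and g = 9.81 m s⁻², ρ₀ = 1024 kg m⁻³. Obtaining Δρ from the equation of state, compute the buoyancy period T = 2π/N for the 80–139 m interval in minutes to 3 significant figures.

ΔT = -5.4 K, ΔS = -0.79 psu (deep − shallow).
Δρ/ρ₀ = −αΔT + βΔS = 1.188 × 10⁻³ − 6.399 × 10⁻⁴ = 5.481 × 10⁻⁴, so Δρ ≈ 0.5613 kg m⁻³.
N² = (g/ρ₀)·Δρ/Δz = g·(Δρ/ρ₀)/Δz = 9.81 × 5.481 × 10⁻⁴ / 59 = 9.1133 × 10⁻⁵ s⁻².
N = √(9.1133 × 10⁻⁵) = 9.5464 × 10⁻³ rad s⁻¹ → T = 2π/N = 658.17 s = 10.970 min ≈ 11.0 min.

11.0 min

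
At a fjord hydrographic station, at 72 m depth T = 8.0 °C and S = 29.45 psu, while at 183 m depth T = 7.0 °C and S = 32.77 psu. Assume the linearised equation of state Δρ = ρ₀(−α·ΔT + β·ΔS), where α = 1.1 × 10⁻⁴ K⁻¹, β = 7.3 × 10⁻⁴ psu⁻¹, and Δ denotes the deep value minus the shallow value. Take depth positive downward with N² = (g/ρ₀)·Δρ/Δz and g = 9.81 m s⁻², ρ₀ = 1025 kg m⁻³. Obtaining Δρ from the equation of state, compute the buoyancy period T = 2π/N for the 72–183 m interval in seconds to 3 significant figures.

420 s

ΔT = -1.0 K, ΔS = +3.32 psu (deep − shallow).
Δρ/ρ₀ = −αΔT + βΔS = 1.10 × 10⁻⁴ + 2.4236 × 10⁻³ = 2.5336 × 10⁻³, so Δρ ≈ 2.597 kg m⁻³.
N² = (g/ρ₀)·Δρ/Δz = g·(Δρ/ρ₀)/Δz = 9.81 × 2.5336 × 10⁻³ / 111 = 2.2392 × 10⁻⁴ s⁻².
N = √(2.2392 × 10⁻⁴) = 0.014964 rad s⁻¹ → T = 2π/N = 419.89 s ≈ 420 s.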